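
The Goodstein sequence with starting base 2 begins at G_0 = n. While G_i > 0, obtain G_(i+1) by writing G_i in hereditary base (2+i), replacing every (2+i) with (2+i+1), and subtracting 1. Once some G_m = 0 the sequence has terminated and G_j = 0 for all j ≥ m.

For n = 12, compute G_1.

[0] 12 ≡ 2^(2 + 1) + 2^2 (base 2). Lift 3: 108. −1: 107.
[1] 107 ≡ 3^(3 + 1) + 2·3^2 + 2·3 + 2 (base 3). Lift 4: 1066. −1: 1065.

107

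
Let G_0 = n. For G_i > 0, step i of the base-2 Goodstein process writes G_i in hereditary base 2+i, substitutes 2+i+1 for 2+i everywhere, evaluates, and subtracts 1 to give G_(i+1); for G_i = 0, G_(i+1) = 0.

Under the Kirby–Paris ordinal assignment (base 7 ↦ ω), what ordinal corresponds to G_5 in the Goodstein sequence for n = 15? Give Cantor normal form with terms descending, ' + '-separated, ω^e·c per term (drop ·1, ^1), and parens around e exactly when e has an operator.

i=0: 15 = 2^(2 + 1) + 2^2 + 2 + 1 (b=2); 2→3: 3^(3 + 1) + 3^3 + 3 + 1 = 112; 112−1 = 111
i=1: 111 = 3^(3 + 1) + 3^3 + 3 (b=3); 3→4: 4^(4 + 1) + 4^4 + 4 = 1284; 1284−1 = 1283
i=2: 1283 = 4^(4 + 1) + 4^4 + 3 (b=4); 4→5: 5^(5 + 1) + 5^5 + 3 = 18753; 18753−1 = 18752
i=3: 18752 = 5^(5 + 1) + 5^5 + 2 (b=5); 5→6: 6^(6 + 1) + 6^6 + 2 = 326594; 326594−1 = 326593
i=4: 326593 = 6^(6 + 1) + 6^6 + 1 (b=6); 6→7: 7^(7 + 1) + 7^7 + 1 = 6588345; 6588345−1 = 6588344
i=5: 6588344 = 7^(7 + 1) + 7^7 (b=7); 7→8: 8^(8 + 1) + 8^8 = 150994944; 150994944−1 = 150994943

ω^(ω + 1) + ω^ω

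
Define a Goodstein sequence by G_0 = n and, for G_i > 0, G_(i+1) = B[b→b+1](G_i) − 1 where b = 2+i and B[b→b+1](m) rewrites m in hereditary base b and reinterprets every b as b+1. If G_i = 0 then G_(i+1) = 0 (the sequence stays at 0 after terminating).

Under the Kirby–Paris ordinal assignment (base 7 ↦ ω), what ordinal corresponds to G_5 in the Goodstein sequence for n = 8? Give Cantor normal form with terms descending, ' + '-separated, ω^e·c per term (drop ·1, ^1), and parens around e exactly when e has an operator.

ω^ω·2 + ω^2·2 + ω + 4

[0] 8 ≡ 2^(2 + 1) (base 2). Lift 3: 81. −1: 80.
[1] 80 ≡ 2·3^3 + 2·3^2 + 2·3 + 2 (base 3). Lift 4: 554. −1: 553.
[2] 553 ≡ 2·4^4 + 2·4^2 + 2·4 + 1 (base 4). Lift 5: 6311. −1: 6310.
[3] 6310 ≡ 2·5^5 + 2·5^2 + 2·5 (base 5). Lift 6: 93396. −1: 93395.
[4] 93395 ≡ 2·6^6 + 2·6^2 + 6 + 5 (base 6). Lift 7: 1647196. −1: 1647195.
[5] 1647195 ≡ 2·7^7 + 2·7^2 + 7 + 4 (base 7). Lift 8: 33554572. −1: 33554571.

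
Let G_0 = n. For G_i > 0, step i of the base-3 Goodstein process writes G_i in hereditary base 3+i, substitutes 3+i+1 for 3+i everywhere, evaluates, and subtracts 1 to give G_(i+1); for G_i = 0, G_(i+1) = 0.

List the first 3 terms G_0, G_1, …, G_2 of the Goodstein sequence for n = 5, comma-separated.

5, 5, 5

G_0=5  [base 3] 3 + 2  →[3↦4]→  4 + 2 = 6  −1 ⇒ G_1=5
G_1=5  [base 4] 4 + 1  →[4↦5]→  5 + 1 = 6  −1 ⇒ G_2=5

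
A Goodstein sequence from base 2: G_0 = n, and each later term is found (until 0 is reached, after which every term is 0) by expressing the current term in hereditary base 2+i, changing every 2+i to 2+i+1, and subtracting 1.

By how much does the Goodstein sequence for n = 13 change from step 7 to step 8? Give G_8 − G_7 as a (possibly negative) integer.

96513216470

i=0: 13 = 2^(2 + 1) + 2^2 + 1 (b=2); 2→3: 3^(3 + 1) + 3^3 + 1 = 109; 109−1 = 108
i=1: 108 = 3^(3 + 1) + 3^3 (b=3); 3→4: 4^(4 + 1) + 4^4 = 1280; 1280−1 = 1279
i=2: 1279 = 4^(4 + 1) + 3·4^3 + 3·4^2 + 3·4 + 3 (b=4); 4→5: 5^(5 + 1) + 3·5^3 + 3·5^2 + 3·5 + 3 = 16093; 16093−1 = 16092
i=3: 16092 = 5^(5 + 1) + 3·5^3 + 3·5^2 + 3·5 + 2 (b=5); 5→6: 6^(6 + 1) + 3·6^3 + 3·6^2 + 3·6 + 2 = 280712; 280712−1 = 280711
i=4: 280711 = 6^(6 + 1) + 3·6^3 + 3·6^2 + 3·6 + 1 (b=6); 6→7: 7^(7 + 1) + 3·7^3 + 3·7^2 + 3·7 + 1 = 5765999; 5765999−1 = 5765998
i=5: 5765998 = 7^(7 + 1) + 3·7^3 + 3·7^2 + 3·7 (b=7); 7→8: 8^(8 + 1) + 3·8^3 + 3·8^2 + 3·8 = 134219480; 134219480−1 = 134219479
i=6: 134219479 = 8^(8 + 1) + 3·8^3 + 3·8^2 + 2·8 + 7 (b=8); 8→9: 9^(9 + 1) + 3·9^3 + 3·9^2 + 2·9 + 7 = 3486786856; 3486786856−1 = 3486786855
i=7: 3486786855 = 9^(9 + 1) + 3·9^3 + 3·9^2 + 2·9 + 6 (b=9); 9→10: 10^(10 + 1) + 3·10^3 + 3·10^2 + 2·10 + 6 = 100000003326; 100000003326−1 = 100000003325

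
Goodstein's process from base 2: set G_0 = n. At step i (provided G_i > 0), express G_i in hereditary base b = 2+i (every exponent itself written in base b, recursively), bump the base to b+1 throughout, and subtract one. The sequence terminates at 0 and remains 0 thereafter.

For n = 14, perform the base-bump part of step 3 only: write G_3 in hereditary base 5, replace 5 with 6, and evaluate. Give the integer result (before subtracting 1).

i=0: 14 = 2^(2 + 1) + 2^2 + 2 (b=2); 2→3: 3^(3 + 1) + 3^3 + 3 = 111; 111−1 = 110
i=1: 110 = 3^(3 + 1) + 3^3 + 2 (b=3); 3→4: 4^(4 + 1) + 4^4 + 2 = 1282; 1282−1 = 1281
i=2: 1281 = 4^(4 + 1) + 4^4 + 1 (b=4); 4→5: 5^(5 + 1) + 5^5 + 1 = 18751; 18751−1 = 18750
i=3: 18750 = 5^(5 + 1) + 5^5 (b=5); 5→6: 6^(6 + 1) + 6^6 = 326592; 326592−1 = 326591

326592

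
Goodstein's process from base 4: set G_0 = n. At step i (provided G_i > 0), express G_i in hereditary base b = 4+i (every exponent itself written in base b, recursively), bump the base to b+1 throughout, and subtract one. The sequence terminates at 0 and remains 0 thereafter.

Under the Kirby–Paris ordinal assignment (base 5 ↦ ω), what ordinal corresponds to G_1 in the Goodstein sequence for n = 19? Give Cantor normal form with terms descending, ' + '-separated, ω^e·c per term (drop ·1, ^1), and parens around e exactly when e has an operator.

ω^2 + 2

[0] 19 ≡ 4^2 + 3 (base 4). Lift 5: 28. −1: 27.
[1] 27 ≡ 5^2 + 2 (base 5). Lift 6: 38. −1: 37.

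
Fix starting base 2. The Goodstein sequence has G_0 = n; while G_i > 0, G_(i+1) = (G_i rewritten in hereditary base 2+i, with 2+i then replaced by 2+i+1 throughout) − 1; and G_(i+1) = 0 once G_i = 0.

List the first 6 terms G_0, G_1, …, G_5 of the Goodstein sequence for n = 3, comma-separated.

3 —HB2→ 2 + 1 —bump→ 3 + 1 = 4 —(−1)→ 3
3 —HB3→ 3 —bump→ 4 = 4 —(−1)→ 3
3 —HB4→ 3 —bump→ 3 = 3 —(−1)→ 2
2 —HB5→ 2 —bump→ 2 = 2 —(−1)→ 1
1 —HB6→ 1 —bump→ 1 = 1 —(−1)→ 0

3, 3, 3, 2, 1, 0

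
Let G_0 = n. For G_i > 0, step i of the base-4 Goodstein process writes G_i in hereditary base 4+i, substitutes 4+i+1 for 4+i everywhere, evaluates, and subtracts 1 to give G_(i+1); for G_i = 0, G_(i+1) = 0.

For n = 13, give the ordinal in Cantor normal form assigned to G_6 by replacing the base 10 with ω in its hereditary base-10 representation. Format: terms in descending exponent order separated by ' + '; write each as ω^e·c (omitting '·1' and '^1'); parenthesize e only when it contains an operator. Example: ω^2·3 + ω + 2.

G_0 = 13. HB_4(13) = 3·4 + 1. Bump = 16. G_1 = 15.
G_1 = 15. HB_5(15) = 3·5. Bump = 18. G_2 = 17.
G_2 = 17. HB_6(17) = 2·6 + 5. Bump = 19. G_3 = 18.
G_3 = 18. HB_7(18) = 2·7 + 4. Bump = 20. G_4 = 19.
G_4 = 19. HB_8(19) = 2·8 + 3. Bump = 21. G_5 = 20.
G_5 = 20. HB_9(20) = 2·9 + 2. Bump = 22. G_6 = 21.

ω·2 + 1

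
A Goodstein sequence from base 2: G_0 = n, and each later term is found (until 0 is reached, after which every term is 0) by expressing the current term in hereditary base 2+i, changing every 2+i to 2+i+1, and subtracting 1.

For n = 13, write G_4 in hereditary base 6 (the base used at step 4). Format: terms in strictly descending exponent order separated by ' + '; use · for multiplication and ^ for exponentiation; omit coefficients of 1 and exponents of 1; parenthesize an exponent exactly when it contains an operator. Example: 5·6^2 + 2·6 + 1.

(0) 13|_2 = 2^(2 + 1) + 2^2 + 1 ↦ 3^(3 + 1) + 3^3 + 1|_3 = 109 ⇒ 108
(1) 108|_3 = 3^(3 + 1) + 3^3 ↦ 4^(4 + 1) + 4^4|_4 = 1280 ⇒ 1279
(2) 1279|_4 = 4^(4 + 1) + 3·4^3 + 3·4^2 + 3·4 + 3 ↦ 5^(5 + 1) + 3·5^3 + 3·5^2 + 3·5 + 3|_5 = 16093 ⇒ 16092
(3) 16092|_5 = 5^(5 + 1) + 3·5^3 + 3·5^2 + 3·5 + 2 ↦ 6^(6 + 1) + 3·6^3 + 3·6^2 + 3·6 + 2|_6 = 280712 ⇒ 280711
(4) 280711|_6 = 6^(6 + 1) + 3·6^3 + 3·6^2 + 3·6 + 1 ↦ 7^(7 + 1) + 3·7^3 + 3·7^2 + 3·7 + 1|_7 = 5765999 ⇒ 5765998

6^(6 + 1) + 3·6^3 + 3·6^2 + 3·6 + 1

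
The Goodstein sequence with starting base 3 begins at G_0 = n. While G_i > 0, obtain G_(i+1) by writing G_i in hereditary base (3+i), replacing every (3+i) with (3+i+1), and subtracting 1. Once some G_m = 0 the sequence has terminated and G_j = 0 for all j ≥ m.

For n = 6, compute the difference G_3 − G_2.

0

6 —HB3→ 2·3 —bump→ 2·4 = 8 —(−1)→ 7
7 —HB4→ 4 + 3 —bump→ 5 + 3 = 8 —(−1)→ 7
7 —HB5→ 5 + 2 —bump→ 6 + 2 = 8 —(−1)→ 7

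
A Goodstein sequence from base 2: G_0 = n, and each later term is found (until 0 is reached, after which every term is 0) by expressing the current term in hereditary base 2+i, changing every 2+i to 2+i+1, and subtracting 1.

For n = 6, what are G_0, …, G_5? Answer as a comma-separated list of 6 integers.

6, 29, 257, 3125, 46655, 98039

step 0: 6 = 2^2 + 2; sub 3 for 2: 3^3 + 3; = 30; G_1 = 30−1 = 29
step 1: 29 = 3^3 + 2; sub 4 for 3: 4^4 + 2; = 258; G_2 = 258−1 = 257
step 2: 257 = 4^4 + 1; sub 5 for 4: 5^5 + 1; = 3126; G_3 = 3126−1 = 3125
step 3: 3125 = 5^5; sub 6 for 5: 6^6; = 46656; G_4 = 46656−1 = 46655
step 4: 46655 = 5·6^5 + 5·6^4 + 5·6^3 + 5·6^2 + 5·6 + 5; sub 7 for 6: 5·7^5 + 5·7^4 + 5·7^3 + 5·7^2 + 5·7 + 5; = 98040; G_5 = 98040−1 = 98039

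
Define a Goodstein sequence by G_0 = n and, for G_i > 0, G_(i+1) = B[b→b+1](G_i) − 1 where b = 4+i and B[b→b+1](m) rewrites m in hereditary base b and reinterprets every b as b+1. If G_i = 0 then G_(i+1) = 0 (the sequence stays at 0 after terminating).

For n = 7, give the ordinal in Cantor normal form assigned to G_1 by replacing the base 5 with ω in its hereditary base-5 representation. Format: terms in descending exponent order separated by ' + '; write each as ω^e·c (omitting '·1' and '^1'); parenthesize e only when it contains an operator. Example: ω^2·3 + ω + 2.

G_0 = 7. HB_4(7) = 4 + 3. Bump = 8. G_1 = 7.
G_1 = 7. HB_5(7) = 5 + 2. Bump = 8. G_2 = 7.

ω + 2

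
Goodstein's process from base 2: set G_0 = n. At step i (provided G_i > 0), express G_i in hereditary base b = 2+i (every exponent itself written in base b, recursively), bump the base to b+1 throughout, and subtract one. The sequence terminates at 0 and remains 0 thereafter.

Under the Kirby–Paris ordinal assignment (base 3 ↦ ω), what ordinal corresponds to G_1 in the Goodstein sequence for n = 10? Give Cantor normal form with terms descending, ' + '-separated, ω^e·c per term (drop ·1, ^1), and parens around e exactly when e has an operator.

(0) 10|_2 = 2^(2 + 1) + 2 ↦ 3^(3 + 1) + 3|_3 = 84 ⇒ 83
(1) 83|_3 = 3^(3 + 1) + 2 ↦ 4^(4 + 1) + 2|_4 = 1026 ⇒ 1025

ω^(ω + 1) + 2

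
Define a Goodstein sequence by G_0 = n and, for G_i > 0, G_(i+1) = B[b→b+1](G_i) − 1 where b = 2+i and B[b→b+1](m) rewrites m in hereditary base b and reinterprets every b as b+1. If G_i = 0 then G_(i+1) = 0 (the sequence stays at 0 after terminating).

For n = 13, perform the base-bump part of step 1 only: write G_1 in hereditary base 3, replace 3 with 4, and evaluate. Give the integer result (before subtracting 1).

(0) 13|_2 = 2^(2 + 1) + 2^2 + 1 ↦ 3^(3 + 1) + 3^3 + 1|_3 = 109 ⇒ 108
(1) 108|_3 = 3^(3 + 1) + 3^3 ↦ 4^(4 + 1) + 4^4|_4 = 1280 ⇒ 1279

1280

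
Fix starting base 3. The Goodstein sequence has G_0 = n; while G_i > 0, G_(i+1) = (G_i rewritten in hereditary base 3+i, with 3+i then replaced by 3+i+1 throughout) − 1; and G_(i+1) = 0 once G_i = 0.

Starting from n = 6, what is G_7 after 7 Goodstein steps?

base 3: 6 = 2·3; at 4: 2·4 = 8; next = 7
base 4: 7 = 4 + 3; at 5: 5 + 3 = 8; next = 7
base 5: 7 = 5 + 2; at 6: 6 + 2 = 8; next = 7
base 6: 7 = 6 + 1; at 7: 7 + 1 = 8; next = 7
base 7: 7 = 7; at 8: 8 = 8; next = 7
base 8: 7 = 7; at 9: 7 = 7; next = 6
base 9: 6 = 6; at 10: 6 = 6; next = 5
base 10: 5 = 5; at 11: 5 = 5; next = 4

5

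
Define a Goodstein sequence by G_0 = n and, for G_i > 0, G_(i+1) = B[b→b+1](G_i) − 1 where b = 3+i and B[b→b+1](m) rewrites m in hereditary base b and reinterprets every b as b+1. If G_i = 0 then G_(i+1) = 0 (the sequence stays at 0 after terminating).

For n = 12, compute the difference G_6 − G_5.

6

base 3: 12 = 3^2 + 3; at 4: 4^2 + 4 = 20; next = 19
base 4: 19 = 4^2 + 3; at 5: 5^2 + 3 = 28; next = 27
base 5: 27 = 5^2 + 2; at 6: 6^2 + 2 = 38; next = 37
base 6: 37 = 6^2 + 1; at 7: 7^2 + 1 = 50; next = 49
base 7: 49 = 7^2; at 8: 8^2 = 64; next = 63
base 8: 63 = 7·8 + 7; at 9: 7·9 + 7 = 70; next = 69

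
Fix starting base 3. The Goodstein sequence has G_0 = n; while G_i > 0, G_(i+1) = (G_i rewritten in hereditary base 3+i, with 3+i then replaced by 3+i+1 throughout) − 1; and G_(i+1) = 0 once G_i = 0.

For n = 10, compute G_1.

16

G_0 = 10. HB_3(10) = 3^2 + 1. Bump = 17. G_1 = 16.
G_1 = 16. HB_4(16) = 4^2. Bump = 25. G_2 = 24.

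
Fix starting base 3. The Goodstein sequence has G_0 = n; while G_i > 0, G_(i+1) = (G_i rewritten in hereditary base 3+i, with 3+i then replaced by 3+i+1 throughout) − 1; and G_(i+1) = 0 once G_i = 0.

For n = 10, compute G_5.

33

[0] 10 ≡ 3^2 + 1 (base 3). Lift 4: 17. −1: 16.
[1] 16 ≡ 4^2 (base 4). Lift 5: 25. −1: 24.
[2] 24 ≡ 4·5 + 4 (base 5). Lift 6: 28. −1: 27.
[3] 27 ≡ 4·6 + 3 (base 6). Lift 7: 31. −1: 30.
[4] 30 ≡ 4·7 + 2 (base 7). Lift 8: 34. −1: 33.
[5] 33 ≡ 4·8 + 1 (base 8). Lift 9: 37. −1: 36.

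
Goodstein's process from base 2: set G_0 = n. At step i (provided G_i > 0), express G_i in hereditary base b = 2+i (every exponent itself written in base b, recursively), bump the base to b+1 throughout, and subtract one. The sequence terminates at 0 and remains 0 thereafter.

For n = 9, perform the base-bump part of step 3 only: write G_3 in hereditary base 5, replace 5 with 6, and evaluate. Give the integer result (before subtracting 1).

140744

G_0 = 9. HB_2(9) = 2^(2 + 1) + 1. Bump = 82. G_1 = 81.
G_1 = 81. HB_3(81) = 3^(3 + 1). Bump = 1024. G_2 = 1023.
G_2 = 1023. HB_4(1023) = 3·4^4 + 3·4^3 + 3·4^2 + 3·4 + 3. Bump = 9843. G_3 = 9842.
G_3 = 9842. HB_5(9842) = 3·5^5 + 3·5^3 + 3·5^2 + 3·5 + 2. Bump = 140744. G_4 = 140743.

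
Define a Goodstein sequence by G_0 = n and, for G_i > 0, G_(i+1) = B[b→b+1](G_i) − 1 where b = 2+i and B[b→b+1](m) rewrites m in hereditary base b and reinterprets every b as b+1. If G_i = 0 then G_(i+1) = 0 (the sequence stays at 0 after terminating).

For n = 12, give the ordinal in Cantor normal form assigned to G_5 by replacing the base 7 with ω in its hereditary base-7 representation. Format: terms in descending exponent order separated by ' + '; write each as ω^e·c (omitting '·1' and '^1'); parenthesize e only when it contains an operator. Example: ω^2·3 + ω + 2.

i=0: 12 = 2^(2 + 1) + 2^2 (b=2); 2→3: 3^(3 + 1) + 3^3 = 108; 108−1 = 107
i=1: 107 = 3^(3 + 1) + 2·3^2 + 2·3 + 2 (b=3); 3→4: 4^(4 + 1) + 2·4^2 + 2·4 + 2 = 1066; 1066−1 = 1065
i=2: 1065 = 4^(4 + 1) + 2·4^2 + 2·4 + 1 (b=4); 4→5: 5^(5 + 1) + 2·5^2 + 2·5 + 1 = 15686; 15686−1 = 15685
i=3: 15685 = 5^(5 + 1) + 2·5^2 + 2·5 (b=5); 5→6: 6^(6 + 1) + 2·6^2 + 2·6 = 280020; 280020−1 = 280019
i=4: 280019 = 6^(6 + 1) + 2·6^2 + 6 + 5 (b=6); 6→7: 7^(7 + 1) + 2·7^2 + 7 + 5 = 5764911; 5764911−1 = 5764910
i=5: 5764910 = 7^(7 + 1) + 2·7^2 + 7 + 4 (b=7); 7→8: 8^(8 + 1) + 2·8^2 + 8 + 4 = 134217868; 134217868−1 = 134217867

ω^(ω + 1) + ω^2·2 + ω + 4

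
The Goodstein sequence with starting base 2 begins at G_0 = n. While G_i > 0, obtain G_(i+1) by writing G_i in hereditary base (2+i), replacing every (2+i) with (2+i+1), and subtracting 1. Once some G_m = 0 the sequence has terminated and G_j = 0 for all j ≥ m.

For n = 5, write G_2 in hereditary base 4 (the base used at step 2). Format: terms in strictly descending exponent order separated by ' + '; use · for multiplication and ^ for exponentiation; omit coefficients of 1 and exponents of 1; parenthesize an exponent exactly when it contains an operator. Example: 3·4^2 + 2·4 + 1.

base 2: 5 = 2^2 + 1; at 3: 3^3 + 1 = 28; next = 27
base 3: 27 = 3^3; at 4: 4^4 = 256; next = 255
base 4: 255 = 3·4^3 + 3·4^2 + 3·4 + 3; at 5: 3·5^3 + 3·5^2 + 3·5 + 3 = 468; next = 467

3·4^3 + 3·4^2 + 3·4 + 3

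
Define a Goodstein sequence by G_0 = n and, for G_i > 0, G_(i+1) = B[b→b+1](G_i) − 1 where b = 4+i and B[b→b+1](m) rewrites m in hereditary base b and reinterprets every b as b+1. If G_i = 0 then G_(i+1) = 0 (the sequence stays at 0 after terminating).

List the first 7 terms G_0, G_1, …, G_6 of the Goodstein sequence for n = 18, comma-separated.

18, 26, 36, 48, 53, 58, 63

i=0: 18 = 4^2 + 2 (b=4); 4→5: 5^2 + 2 = 27; 27−1 = 26
i=1: 26 = 5^2 + 1 (b=5); 5→6: 6^2 + 1 = 37; 37−1 = 36
i=2: 36 = 6^2 (b=6); 6→7: 7^2 = 49; 49−1 = 48
i=3: 48 = 6·7 + 6 (b=7); 7→8: 6·8 + 6 = 54; 54−1 = 53
i=4: 53 = 6·8 + 5 (b=8); 8→9: 6·9 + 5 = 59; 59−1 = 58
i=5: 58 = 6·9 + 4 (b=9); 9→10: 6·10 + 4 = 64; 64−1 = 63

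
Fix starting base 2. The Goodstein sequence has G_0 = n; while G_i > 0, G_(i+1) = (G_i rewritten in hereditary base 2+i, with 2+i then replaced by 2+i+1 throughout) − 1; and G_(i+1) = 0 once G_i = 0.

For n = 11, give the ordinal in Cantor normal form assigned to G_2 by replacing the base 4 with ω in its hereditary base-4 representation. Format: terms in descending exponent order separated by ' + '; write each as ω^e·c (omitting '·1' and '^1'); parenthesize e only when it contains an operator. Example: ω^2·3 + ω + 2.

ω^(ω + 1) + 3

G_0=11  [base 2] 2^(2 + 1) + 2 + 1  →[2↦3]→  3^(3 + 1) + 3 + 1 = 85  −1 ⇒ G_1=84
G_1=84  [base 3] 3^(3 + 1) + 3  →[3↦4]→  4^(4 + 1) + 4 = 1028  −1 ⇒ G_2=1027
G_2=1027  [base 4] 4^(4 + 1) + 3  →[4↦5]→  5^(5 + 1) + 3 = 15628  −1 ⇒ G_3=15627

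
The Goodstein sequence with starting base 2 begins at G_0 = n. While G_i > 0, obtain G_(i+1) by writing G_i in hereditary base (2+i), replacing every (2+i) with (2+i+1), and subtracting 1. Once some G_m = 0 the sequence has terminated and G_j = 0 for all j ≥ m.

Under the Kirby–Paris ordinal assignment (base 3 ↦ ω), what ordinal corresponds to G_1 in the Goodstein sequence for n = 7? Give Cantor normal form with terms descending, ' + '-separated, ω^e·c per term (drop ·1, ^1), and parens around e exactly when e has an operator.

ω^ω + ω

base 2: 7 = 2^2 + 2 + 1; at 3: 3^3 + 3 + 1 = 31; next = 30
base 3: 30 = 3^3 + 3; at 4: 4^4 + 4 = 260; next = 259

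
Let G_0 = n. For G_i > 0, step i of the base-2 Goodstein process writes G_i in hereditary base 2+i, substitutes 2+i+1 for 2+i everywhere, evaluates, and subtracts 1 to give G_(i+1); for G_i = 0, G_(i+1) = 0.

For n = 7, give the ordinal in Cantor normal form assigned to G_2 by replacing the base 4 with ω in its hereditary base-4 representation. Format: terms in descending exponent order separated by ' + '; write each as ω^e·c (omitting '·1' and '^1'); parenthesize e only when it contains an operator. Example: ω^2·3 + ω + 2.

[0] 7 ≡ 2^2 + 2 + 1 (base 2). Lift 3: 31. −1: 30.
[1] 30 ≡ 3^3 + 3 (base 3). Lift 4: 260. −1: 259.
[2] 259 ≡ 4^4 + 3 (base 4). Lift 5: 3128. −1: 3127.

ω^ω + 3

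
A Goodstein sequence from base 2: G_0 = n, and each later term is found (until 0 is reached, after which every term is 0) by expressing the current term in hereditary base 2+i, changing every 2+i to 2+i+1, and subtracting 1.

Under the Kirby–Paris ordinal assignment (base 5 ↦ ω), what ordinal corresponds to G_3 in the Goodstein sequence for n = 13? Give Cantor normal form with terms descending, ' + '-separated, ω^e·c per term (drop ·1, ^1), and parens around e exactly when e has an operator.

[0] 13 ≡ 2^(2 + 1) + 2^2 + 1 (base 2). Lift 3: 109. −1: 108.
[1] 108 ≡ 3^(3 + 1) + 3^3 (base 3). Lift 4: 1280. −1: 1279.
[2] 1279 ≡ 4^(4 + 1) + 3·4^3 + 3·4^2 + 3·4 + 3 (base 4). Lift 5: 16093. −1: 16092.
[3] 16092 ≡ 5^(5 + 1) + 3·5^3 + 3·5^2 + 3·5 + 2 (base 5). Lift 6: 280712. −1: 280711.

ω^(ω + 1) + ω^3·3 + ω^2·3 + ω·3 + 2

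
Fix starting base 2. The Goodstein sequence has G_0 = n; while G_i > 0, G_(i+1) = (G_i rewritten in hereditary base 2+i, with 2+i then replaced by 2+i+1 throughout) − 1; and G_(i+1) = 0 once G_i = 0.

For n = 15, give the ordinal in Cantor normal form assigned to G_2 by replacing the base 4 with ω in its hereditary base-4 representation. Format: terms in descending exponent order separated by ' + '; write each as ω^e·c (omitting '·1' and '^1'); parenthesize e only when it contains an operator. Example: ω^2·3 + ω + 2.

ω^(ω + 1) + ω^ω + 3

15 —HB2→ 2^(2 + 1) + 2^2 + 2 + 1 —bump→ 3^(3 + 1) + 3^3 + 3 + 1 = 112 —(−1)→ 111
111 —HB3→ 3^(3 + 1) + 3^3 + 3 —bump→ 4^(4 + 1) + 4^4 + 4 = 1284 —(−1)→ 1283
1283 —HB4→ 4^(4 + 1) + 4^4 + 3 —bump→ 5^(5 + 1) + 5^5 + 3 = 18753 —(−1)→ 18752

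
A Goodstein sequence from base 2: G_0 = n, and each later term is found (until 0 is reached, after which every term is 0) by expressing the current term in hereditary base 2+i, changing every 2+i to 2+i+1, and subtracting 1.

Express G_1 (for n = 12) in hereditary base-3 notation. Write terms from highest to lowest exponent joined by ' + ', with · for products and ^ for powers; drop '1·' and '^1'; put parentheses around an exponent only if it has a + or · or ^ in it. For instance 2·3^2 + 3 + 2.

(0) 12|_2 = 2^(2 + 1) + 2^2 ↦ 3^(3 + 1) + 3^3|_3 = 108 ⇒ 107
(1) 107|_3 = 3^(3 + 1) + 2·3^2 + 2·3 + 2 ↦ 4^(4 + 1) + 2·4^2 + 2·4 + 2|_4 = 1066 ⇒ 1065

3^(3 + 1) + 2·3^2 + 2·3 + 2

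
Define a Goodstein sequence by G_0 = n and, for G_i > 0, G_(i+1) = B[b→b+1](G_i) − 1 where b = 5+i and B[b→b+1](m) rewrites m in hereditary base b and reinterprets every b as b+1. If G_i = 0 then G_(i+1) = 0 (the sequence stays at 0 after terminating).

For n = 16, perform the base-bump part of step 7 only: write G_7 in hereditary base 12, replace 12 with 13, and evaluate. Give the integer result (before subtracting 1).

27

[0] 16 ≡ 3·5 + 1 (base 5). Lift 6: 19. −1: 18.
[1] 18 ≡ 3·6 (base 6). Lift 7: 21. −1: 20.
[2] 20 ≡ 2·7 + 6 (base 7). Lift 8: 22. −1: 21.
[3] 21 ≡ 2·8 + 5 (base 8). Lift 9: 23. −1: 22.
[4] 22 ≡ 2·9 + 4 (base 9). Lift 10: 24. −1: 23.
[5] 23 ≡ 2·10 + 3 (base 10). Lift 11: 25. −1: 24.
[6] 24 ≡ 2·11 + 2 (base 11). Lift 12: 26. −1: 25.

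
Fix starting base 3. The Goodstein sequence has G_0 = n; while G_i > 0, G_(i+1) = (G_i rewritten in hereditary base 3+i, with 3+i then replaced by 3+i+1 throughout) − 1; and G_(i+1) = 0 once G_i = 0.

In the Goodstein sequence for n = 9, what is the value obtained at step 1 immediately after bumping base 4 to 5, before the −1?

9 —HB3→ 3^2 —bump→ 4^2 = 16 —(−1)→ 15
15 —HB4→ 3·4 + 3 —bump→ 3·5 + 3 = 18 —(−1)→ 17

18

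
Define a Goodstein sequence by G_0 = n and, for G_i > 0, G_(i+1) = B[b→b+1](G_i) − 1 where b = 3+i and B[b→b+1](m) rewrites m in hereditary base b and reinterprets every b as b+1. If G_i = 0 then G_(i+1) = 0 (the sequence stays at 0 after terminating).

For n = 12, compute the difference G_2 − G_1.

8

[0] 12 ≡ 3^2 + 3 (base 3). Lift 4: 20. −1: 19.
[1] 19 ≡ 4^2 + 3 (base 4). Lift 5: 28. −1: 27.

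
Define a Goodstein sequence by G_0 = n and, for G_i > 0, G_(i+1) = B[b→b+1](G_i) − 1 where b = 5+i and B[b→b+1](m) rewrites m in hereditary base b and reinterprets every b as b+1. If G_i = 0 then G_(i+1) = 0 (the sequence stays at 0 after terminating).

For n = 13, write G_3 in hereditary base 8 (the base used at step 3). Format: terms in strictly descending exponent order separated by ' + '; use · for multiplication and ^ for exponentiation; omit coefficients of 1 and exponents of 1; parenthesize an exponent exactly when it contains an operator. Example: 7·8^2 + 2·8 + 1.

G_0=13  [base 5] 2·5 + 3  →[5↦6]→  2·6 + 3 = 15  −1 ⇒ G_1=14
G_1=14  [base 6] 2·6 + 2  →[6↦7]→  2·7 + 2 = 16  −1 ⇒ G_2=15
G_2=15  [base 7] 2·7 + 1  →[7↦8]→  2·8 + 1 = 17  −1 ⇒ G_3=16
G_3=16  [base 8] 2·8  →[8↦9]→  2·9 = 18  −1 ⇒ G_4=17

2·8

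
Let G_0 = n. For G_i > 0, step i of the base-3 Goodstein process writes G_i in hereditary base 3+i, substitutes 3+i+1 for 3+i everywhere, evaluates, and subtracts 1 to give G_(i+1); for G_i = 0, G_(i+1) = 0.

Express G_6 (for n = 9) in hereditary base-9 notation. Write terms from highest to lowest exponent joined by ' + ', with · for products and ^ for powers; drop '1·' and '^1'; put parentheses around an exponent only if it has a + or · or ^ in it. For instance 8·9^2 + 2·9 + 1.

step 0: 9 = 3^2; sub 4 for 3: 4^2; = 16; G_1 = 16−1 = 15
step 1: 15 = 3·4 + 3; sub 5 for 4: 3·5 + 3; = 18; G_2 = 18−1 = 17
step 2: 17 = 3·5 + 2; sub 6 for 5: 3·6 + 2; = 20; G_3 = 20−1 = 19
step 3: 19 = 3·6 + 1; sub 7 for 6: 3·7 + 1; = 22; G_4 = 22−1 = 21
step 4: 21 = 3·7; sub 8 for 7: 3·8; = 24; G_5 = 24−1 = 23
step 5: 23 = 2·8 + 7; sub 9 for 8: 2·9 + 7; = 25; G_6 = 25−1 = 24
step 6: 24 = 2·9 + 6; sub 10 for 9: 2·10 + 6; = 26; G_7 = 26−1 = 25

2·9 + 6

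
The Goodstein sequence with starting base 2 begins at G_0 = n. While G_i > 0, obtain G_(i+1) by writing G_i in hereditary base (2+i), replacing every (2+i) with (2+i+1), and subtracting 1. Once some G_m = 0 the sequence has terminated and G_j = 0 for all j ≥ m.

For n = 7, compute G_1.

i=0: 7 = 2^2 + 2 + 1 (b=2); 2→3: 3^3 + 3 + 1 = 31; 31−1 = 30
i=1: 30 = 3^3 + 3 (b=3); 3→4: 4^4 + 4 = 260; 260−1 = 259

30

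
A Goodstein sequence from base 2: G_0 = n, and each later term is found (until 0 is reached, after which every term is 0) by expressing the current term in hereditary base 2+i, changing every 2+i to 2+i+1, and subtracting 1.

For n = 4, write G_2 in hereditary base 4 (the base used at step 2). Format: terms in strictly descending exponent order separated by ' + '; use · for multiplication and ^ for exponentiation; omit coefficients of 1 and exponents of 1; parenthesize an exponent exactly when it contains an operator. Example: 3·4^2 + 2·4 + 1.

2·4^2 + 2·4 + 1

(0) 4|_2 = 2^2 ↦ 3^3|_3 = 27 ⇒ 26
(1) 26|_3 = 2·3^2 + 2·3 + 2 ↦ 2·4^2 + 2·4 + 2|_4 = 42 ⇒ 41
(2) 41|_4 = 2·4^2 + 2·4 + 1 ↦ 2·5^2 + 2·5 + 1|_5 = 61 ⇒ 60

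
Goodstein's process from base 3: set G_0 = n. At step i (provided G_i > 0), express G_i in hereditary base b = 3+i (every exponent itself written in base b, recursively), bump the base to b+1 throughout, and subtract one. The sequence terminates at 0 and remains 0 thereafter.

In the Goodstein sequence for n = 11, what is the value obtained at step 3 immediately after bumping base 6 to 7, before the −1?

11 —HB3→ 3^2 + 2 —bump→ 4^2 + 2 = 18 —(−1)→ 17
17 —HB4→ 4^2 + 1 —bump→ 5^2 + 1 = 26 —(−1)→ 25
25 —HB5→ 5^2 —bump→ 6^2 = 36 —(−1)→ 35

40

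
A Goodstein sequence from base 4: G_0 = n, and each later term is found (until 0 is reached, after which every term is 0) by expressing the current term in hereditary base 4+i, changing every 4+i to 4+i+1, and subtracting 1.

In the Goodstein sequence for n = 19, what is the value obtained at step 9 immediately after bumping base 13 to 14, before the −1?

100

base 4: 19 = 4^2 + 3; at 5: 5^2 + 3 = 28; next = 27
base 5: 27 = 5^2 + 2; at 6: 6^2 + 2 = 38; next = 37
base 6: 37 = 6^2 + 1; at 7: 7^2 + 1 = 50; next = 49
base 7: 49 = 7^2; at 8: 8^2 = 64; next = 63
base 8: 63 = 7·8 + 7; at 9: 7·9 + 7 = 70; next = 69
base 9: 69 = 7·9 + 6; at 10: 7·10 + 6 = 76; next = 75
base 10: 75 = 7·10 + 5; at 11: 7·11 + 5 = 82; next = 81
base 11: 81 = 7·11 + 4; at 12: 7·12 + 4 = 88; next = 87
base 12: 87 = 7·12 + 3; at 13: 7·13 + 3 = 94; next = 93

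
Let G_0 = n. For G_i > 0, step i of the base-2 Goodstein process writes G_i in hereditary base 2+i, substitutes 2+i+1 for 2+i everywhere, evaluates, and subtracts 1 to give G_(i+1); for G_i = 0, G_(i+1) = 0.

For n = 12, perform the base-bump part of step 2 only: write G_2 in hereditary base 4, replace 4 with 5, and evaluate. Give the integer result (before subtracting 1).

15686

G_0=12  [base 2] 2^(2 + 1) + 2^2  →[2↦3]→  3^(3 + 1) + 3^3 = 108  −1 ⇒ G_1=107
G_1=107  [base 3] 3^(3 + 1) + 2·3^2 + 2·3 + 2  →[3↦4]→  4^(4 + 1) + 2·4^2 + 2·4 + 2 = 1066  −1 ⇒ G_2=1065
G_2=1065  [base 4] 4^(4 + 1) + 2·4^2 + 2·4 + 1  →[4↦5]→  5^(5 + 1) + 2·5^2 + 2·5 + 1 = 15686  −1 ⇒ G_3=15685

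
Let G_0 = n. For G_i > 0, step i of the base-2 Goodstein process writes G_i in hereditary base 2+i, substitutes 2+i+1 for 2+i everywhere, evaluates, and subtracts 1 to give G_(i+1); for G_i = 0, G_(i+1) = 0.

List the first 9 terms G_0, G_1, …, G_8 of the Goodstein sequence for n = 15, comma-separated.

15, 111, 1283, 18752, 326593, 6588344, 150994943, 3524450280, 100077777775

base 2: 15 = 2^(2 + 1) + 2^2 + 2 + 1; at 3: 3^(3 + 1) + 3^3 + 3 + 1 = 112; next = 111
base 3: 111 = 3^(3 + 1) + 3^3 + 3; at 4: 4^(4 + 1) + 4^4 + 4 = 1284; next = 1283
base 4: 1283 = 4^(4 + 1) + 4^4 + 3; at 5: 5^(5 + 1) + 5^5 + 3 = 18753; next = 18752
base 5: 18752 = 5^(5 + 1) + 5^5 + 2; at 6: 6^(6 + 1) + 6^6 + 2 = 326594; next = 326593
base 6: 326593 = 6^(6 + 1) + 6^6 + 1; at 7: 7^(7 + 1) + 7^7 + 1 = 6588345; next = 6588344
base 7: 6588344 = 7^(7 + 1) + 7^7; at 8: 8^(8 + 1) + 8^8 = 150994944; next = 150994943
base 8: 150994943 = 8^(8 + 1) + 7·8^7 + 7·8^6 + 7·8^5 + 7·8^4 + 7·8^3 + 7·8^2 + 7·8 + 7; at 9: 9^(9 + 1) + 7·9^7 + 7·9^6 + 7·9^5 + 7·9^4 + 7·9^3 + 7·9^2 + 7·9 + 7 = 3524450281; next = 3524450280
base 9: 3524450280 = 9^(9 + 1) + 7·9^7 + 7·9^6 + 7·9^5 + 7·9^4 + 7·9^3 + 7·9^2 + 7·9 + 6; at 10: 10^(10 + 1) + 7·10^7 + 7·10^6 + 7·10^5 + 7·10^4 + 7·10^3 + 7·10^2 + 7·10 + 6 = 100077777776; next = 100077777775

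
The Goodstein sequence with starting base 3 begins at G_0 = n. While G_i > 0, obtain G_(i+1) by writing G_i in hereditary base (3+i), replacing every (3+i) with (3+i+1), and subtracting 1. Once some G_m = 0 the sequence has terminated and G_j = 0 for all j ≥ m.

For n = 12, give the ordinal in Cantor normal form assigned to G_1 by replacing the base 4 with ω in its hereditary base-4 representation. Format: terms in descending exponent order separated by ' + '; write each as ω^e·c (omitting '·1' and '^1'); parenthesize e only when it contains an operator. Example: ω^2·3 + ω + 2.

ω^2 + 3

[0] 12 ≡ 3^2 + 3 (base 3). Lift 4: 20. −1: 19.
[1] 19 ≡ 4^2 + 3 (base 4). Lift 5: 28. −1: 27.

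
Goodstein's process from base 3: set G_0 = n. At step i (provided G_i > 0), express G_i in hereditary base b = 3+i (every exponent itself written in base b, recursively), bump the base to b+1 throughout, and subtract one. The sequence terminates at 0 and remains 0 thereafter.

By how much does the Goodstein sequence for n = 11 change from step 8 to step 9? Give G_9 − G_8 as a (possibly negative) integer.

4

(0) 11|_3 = 3^2 + 2 ↦ 4^2 + 2|_4 = 18 ⇒ 17
(1) 17|_4 = 4^2 + 1 ↦ 5^2 + 1|_5 = 26 ⇒ 25
(2) 25|_5 = 5^2 ↦ 6^2|_6 = 36 ⇒ 35
(3) 35|_6 = 5·6 + 5 ↦ 5·7 + 5|_7 = 40 ⇒ 39
(4) 39|_7 = 5·7 + 4 ↦ 5·8 + 4|_8 = 44 ⇒ 43
(5) 43|_8 = 5·8 + 3 ↦ 5·9 + 3|_9 = 48 ⇒ 47
(6) 47|_9 = 5·9 + 2 ↦ 5·10 + 2|_10 = 52 ⇒ 51
(7) 51|_10 = 5·10 + 1 ↦ 5·11 + 1|_11 = 56 ⇒ 55
(8) 55|_11 = 5·11 ↦ 5·12|_12 = 60 ⇒ 59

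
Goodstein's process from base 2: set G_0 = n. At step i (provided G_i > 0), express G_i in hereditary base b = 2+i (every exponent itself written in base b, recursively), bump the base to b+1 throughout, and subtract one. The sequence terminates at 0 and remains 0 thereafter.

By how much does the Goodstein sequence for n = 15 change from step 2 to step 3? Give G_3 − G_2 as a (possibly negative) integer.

G_0=15  [base 2] 2^(2 + 1) + 2^2 + 2 + 1  →[2↦3]→  3^(3 + 1) + 3^3 + 3 + 1 = 112  −1 ⇒ G_1=111
G_1=111  [base 3] 3^(3 + 1) + 3^3 + 3  →[3↦4]→  4^(4 + 1) + 4^4 + 4 = 1284  −1 ⇒ G_2=1283
G_2=1283  [base 4] 4^(4 + 1) + 4^4 + 3  →[4↦5]→  5^(5 + 1) + 5^5 + 3 = 18753  −1 ⇒ G_3=18752

17469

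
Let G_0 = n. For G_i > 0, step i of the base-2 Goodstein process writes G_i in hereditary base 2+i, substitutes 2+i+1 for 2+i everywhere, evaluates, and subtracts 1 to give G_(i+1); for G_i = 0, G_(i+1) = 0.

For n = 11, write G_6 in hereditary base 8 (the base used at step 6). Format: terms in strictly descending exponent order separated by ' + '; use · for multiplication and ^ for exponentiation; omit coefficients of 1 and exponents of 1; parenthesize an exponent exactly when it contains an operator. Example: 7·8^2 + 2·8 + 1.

7·8^8 + 7·8^7 + 7·8^6 + 7·8^5 + 7·8^4 + 7·8^3 + 7·8^2 + 7·8 + 7

11 —HB2→ 2^(2 + 1) + 2 + 1 —bump→ 3^(3 + 1) + 3 + 1 = 85 —(−1)→ 84
84 —HB3→ 3^(3 + 1) + 3 —bump→ 4^(4 + 1) + 4 = 1028 —(−1)→ 1027
1027 —HB4→ 4^(4 + 1) + 3 —bump→ 5^(5 + 1) + 3 = 15628 —(−1)→ 15627
15627 —HB5→ 5^(5 + 1) + 2 —bump→ 6^(6 + 1) + 2 = 279938 —(−1)→ 279937
279937 —HB6→ 6^(6 + 1) + 1 —bump→ 7^(7 + 1) + 1 = 5764802 —(−1)→ 5764801
5764801 —HB7→ 7^(7 + 1) —bump→ 8^(8 + 1) = 134217728 —(−1)→ 134217727
134217727 —HB8→ 7·8^8 + 7·8^7 + 7·8^6 + 7·8^5 + 7·8^4 + 7·8^3 + 7·8^2 + 7·8 + 7 —bump→ 7·9^9 + 7·9^7 + 7·9^6 + 7·9^5 + 7·9^4 + 7·9^3 + 7·9^2 + 7·9 + 7 = 2749609303 —(−1)→ 2749609302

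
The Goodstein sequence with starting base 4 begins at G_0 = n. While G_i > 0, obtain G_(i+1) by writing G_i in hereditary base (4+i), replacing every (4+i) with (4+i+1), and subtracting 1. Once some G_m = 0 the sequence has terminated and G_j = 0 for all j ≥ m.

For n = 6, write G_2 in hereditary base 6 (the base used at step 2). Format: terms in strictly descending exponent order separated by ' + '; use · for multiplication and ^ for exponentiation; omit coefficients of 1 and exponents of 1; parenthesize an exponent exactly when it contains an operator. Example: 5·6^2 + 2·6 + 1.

6

6 —HB4→ 4 + 2 —bump→ 5 + 2 = 7 —(−1)→ 6
6 —HB5→ 5 + 1 —bump→ 6 + 1 = 7 —(−1)→ 6
6 —HB6→ 6 —bump→ 7 = 7 —(−1)→ 6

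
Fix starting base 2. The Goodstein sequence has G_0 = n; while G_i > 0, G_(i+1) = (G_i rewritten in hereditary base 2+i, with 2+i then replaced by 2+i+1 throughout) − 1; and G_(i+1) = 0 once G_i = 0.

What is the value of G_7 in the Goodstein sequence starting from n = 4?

i=0: 4 = 2^2 (b=2); 2→3: 3^3 = 27; 27−1 = 26
i=1: 26 = 2·3^2 + 2·3 + 2 (b=3); 3→4: 2·4^2 + 2·4 + 2 = 42; 42−1 = 41
i=2: 41 = 2·4^2 + 2·4 + 1 (b=4); 4→5: 2·5^2 + 2·5 + 1 = 61; 61−1 = 60
i=3: 60 = 2·5^2 + 2·5 (b=5); 5→6: 2·6^2 + 2·6 = 84; 84−1 = 83
i=4: 83 = 2·6^2 + 6 + 5 (b=6); 6→7: 2·7^2 + 7 + 5 = 110; 110−1 = 109
i=5: 109 = 2·7^2 + 7 + 4 (b=7); 7→8: 2·8^2 + 8 + 4 = 140; 140−1 = 139
i=6: 139 = 2·8^2 + 8 + 3 (b=8); 8→9: 2·9^2 + 9 + 3 = 174; 174−1 = 173
i=7: 173 = 2·9^2 + 9 + 2 (b=9); 9→10: 2·10^2 + 10 + 2 = 212; 212−1 = 211

173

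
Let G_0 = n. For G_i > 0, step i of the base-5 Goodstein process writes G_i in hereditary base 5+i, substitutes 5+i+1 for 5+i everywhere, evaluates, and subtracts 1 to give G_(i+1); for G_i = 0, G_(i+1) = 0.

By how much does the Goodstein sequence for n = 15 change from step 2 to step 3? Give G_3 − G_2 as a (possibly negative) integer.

1

i=0: 15 = 3·5 (b=5); 5→6: 3·6 = 18; 18−1 = 17
i=1: 17 = 2·6 + 5 (b=6); 6→7: 2·7 + 5 = 19; 19−1 = 18
i=2: 18 = 2·7 + 4 (b=7); 7→8: 2·8 + 4 = 20; 20−1 = 19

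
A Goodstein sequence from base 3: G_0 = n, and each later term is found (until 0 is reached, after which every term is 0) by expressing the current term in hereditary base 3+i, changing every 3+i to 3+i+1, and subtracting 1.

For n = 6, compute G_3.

7

6 —HB3→ 2·3 —bump→ 2·4 = 8 —(−1)→ 7
7 —HB4→ 4 + 3 —bump→ 5 + 3 = 8 —(−1)→ 7
7 —HB5→ 5 + 2 —bump→ 6 + 2 = 8 —(−1)→ 7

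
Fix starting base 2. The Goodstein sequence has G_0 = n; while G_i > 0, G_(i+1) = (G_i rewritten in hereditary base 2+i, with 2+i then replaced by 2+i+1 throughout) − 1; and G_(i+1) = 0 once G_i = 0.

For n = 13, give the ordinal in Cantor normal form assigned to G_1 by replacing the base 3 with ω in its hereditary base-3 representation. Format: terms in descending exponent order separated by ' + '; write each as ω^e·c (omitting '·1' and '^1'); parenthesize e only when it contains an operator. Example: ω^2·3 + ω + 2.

13 —HB2→ 2^(2 + 1) + 2^2 + 1 —bump→ 3^(3 + 1) + 3^3 + 1 = 109 —(−1)→ 108
108 —HB3→ 3^(3 + 1) + 3^3 —bump→ 4^(4 + 1) + 4^4 = 1280 —(−1)→ 1279

ω^(ω + 1) + ω^ω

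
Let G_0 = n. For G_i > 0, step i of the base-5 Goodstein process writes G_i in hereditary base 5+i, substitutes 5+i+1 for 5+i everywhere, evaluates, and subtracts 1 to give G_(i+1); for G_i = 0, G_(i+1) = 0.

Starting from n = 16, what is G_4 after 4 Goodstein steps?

22

G_0 = 16. HB_5(16) = 3·5 + 1. Bump = 19. G_1 = 18.
G_1 = 18. HB_6(18) = 3·6. Bump = 21. G_2 = 20.
G_2 = 20. HB_7(20) = 2·7 + 6. Bump = 22. G_3 = 21.
G_3 = 21. HB_8(21) = 2·8 + 5. Bump = 23. G_4 = 22.
G_4 = 22. HB_9(22) = 2·9 + 4. Bump = 24. G_5 = 23.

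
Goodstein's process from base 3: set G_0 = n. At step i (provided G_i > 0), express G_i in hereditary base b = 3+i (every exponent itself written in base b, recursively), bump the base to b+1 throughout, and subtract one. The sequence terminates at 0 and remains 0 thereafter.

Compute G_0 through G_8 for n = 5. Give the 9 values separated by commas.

step 0: 5 = 3 + 2; sub 4 for 3: 4 + 2; = 6; G_1 = 6−1 = 5
step 1: 5 = 4 + 1; sub 5 for 4: 5 + 1; = 6; G_2 = 6−1 = 5
step 2: 5 = 5; sub 6 for 5: 6; = 6; G_3 = 6−1 = 5
step 3: 5 = 5; sub 7 for 6: 5; = 5; G_4 = 5−1 = 4
step 4: 4 = 4; sub 8 for 7: 4; = 4; G_5 = 4−1 = 3
step 5: 3 = 3; sub 9 for 8: 3; = 3; G_6 = 3−1 = 2
step 6: 2 = 2; sub 10 for 9: 2; = 2; G_7 = 2−1 = 1
step 7: 1 = 1; sub 11 for 10: 1; = 1; G_8 = 1−1 = 0

5, 5, 5, 5, 4, 3, 2, 1, 0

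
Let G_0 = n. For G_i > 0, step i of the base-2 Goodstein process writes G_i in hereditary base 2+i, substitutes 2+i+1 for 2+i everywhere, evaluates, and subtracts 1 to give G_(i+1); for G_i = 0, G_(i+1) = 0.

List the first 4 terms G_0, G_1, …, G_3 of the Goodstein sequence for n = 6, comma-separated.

base 2: 6 = 2^2 + 2; at 3: 3^3 + 3 = 30; next = 29
base 3: 29 = 3^3 + 2; at 4: 4^4 + 2 = 258; next = 257
base 4: 257 = 4^4 + 1; at 5: 5^5 + 1 = 3126; next = 3125

6, 29, 257, 3125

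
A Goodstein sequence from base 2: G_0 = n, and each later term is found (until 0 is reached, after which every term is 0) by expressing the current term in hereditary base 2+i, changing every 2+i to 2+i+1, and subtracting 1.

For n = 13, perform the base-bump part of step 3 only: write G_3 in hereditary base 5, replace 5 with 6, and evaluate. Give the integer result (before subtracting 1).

280712

G_0 = 13. HB_2(13) = 2^(2 + 1) + 2^2 + 1. Bump = 109. G_1 = 108.
G_1 = 108. HB_3(108) = 3^(3 + 1) + 3^3. Bump = 1280. G_2 = 1279.
G_2 = 1279. HB_4(1279) = 4^(4 + 1) + 3·4^3 + 3·4^2 + 3·4 + 3. Bump = 16093. G_3 = 16092.
G_3 = 16092. HB_5(16092) = 5^(5 + 1) + 3·5^3 + 3·5^2 + 3·5 + 2. Bump = 280712. G_4 = 280711.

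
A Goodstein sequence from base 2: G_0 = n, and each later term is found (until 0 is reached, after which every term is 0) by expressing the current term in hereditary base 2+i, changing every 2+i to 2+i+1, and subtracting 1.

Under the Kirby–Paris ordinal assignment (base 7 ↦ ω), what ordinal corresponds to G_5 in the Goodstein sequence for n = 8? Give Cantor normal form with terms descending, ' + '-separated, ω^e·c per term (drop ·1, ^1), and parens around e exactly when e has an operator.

ω^ω·2 + ω^2·2 + ω + 4

i=0: 8 = 2^(2 + 1) (b=2); 2→3: 3^(3 + 1) = 81; 81−1 = 80
i=1: 80 = 2·3^3 + 2·3^2 + 2·3 + 2 (b=3); 3→4: 2·4^4 + 2·4^2 + 2·4 + 2 = 554; 554−1 = 553
i=2: 553 = 2·4^4 + 2·4^2 + 2·4 + 1 (b=4); 4→5: 2·5^5 + 2·5^2 + 2·5 + 1 = 6311; 6311−1 = 6310
i=3: 6310 = 2·5^5 + 2·5^2 + 2·5 (b=5); 5→6: 2·6^6 + 2·6^2 + 2·6 = 93396; 93396−1 = 93395
i=4: 93395 = 2·6^6 + 2·6^2 + 6 + 5 (b=6); 6→7: 2·7^7 + 2·7^2 + 7 + 5 = 1647196; 1647196−1 = 1647195
i=5: 1647195 = 2·7^7 + 2·7^2 + 7 + 4 (b=7); 7→8: 2·8^8 + 2·8^2 + 8 + 4 = 33554572; 33554572−1 = 33554571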